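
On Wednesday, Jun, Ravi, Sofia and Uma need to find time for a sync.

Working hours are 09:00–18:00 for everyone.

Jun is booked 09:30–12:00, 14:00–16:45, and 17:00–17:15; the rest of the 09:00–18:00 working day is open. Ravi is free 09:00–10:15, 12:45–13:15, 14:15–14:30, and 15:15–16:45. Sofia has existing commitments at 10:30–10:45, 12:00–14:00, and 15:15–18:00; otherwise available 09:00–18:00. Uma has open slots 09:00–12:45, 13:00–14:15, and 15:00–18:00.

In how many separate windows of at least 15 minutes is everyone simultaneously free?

1

Jun free within 09:00–18:00: 09:00–09:30, 12:00–14:00, 16:45–17:00, 17:15–18:00.
Sofia free within 09:00–18:00: 09:00–10:30, 10:45–12:00, 14:00–15:15.
Jun ∩ Ravi: 09:00–09:30, 12:45–13:15.
Jun ∩ Ravi ∩ Sofia: 09:00–09:30.
Jun ∩ Ravi ∩ Sofia ∩ Uma: 09:00–09:30.
Windows ≥ 15 min: 09:00–09:30.
That's 1 window.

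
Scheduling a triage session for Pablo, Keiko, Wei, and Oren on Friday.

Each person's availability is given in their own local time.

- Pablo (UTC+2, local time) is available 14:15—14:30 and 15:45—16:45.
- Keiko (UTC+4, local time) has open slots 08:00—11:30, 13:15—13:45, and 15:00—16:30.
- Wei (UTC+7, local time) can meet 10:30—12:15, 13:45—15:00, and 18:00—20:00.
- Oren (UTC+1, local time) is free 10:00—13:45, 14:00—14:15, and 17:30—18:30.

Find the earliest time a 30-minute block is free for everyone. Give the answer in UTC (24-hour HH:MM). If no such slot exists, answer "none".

Pablo → UTC: 12:15–12:30, 13:45–14:45.
Keiko → UTC: 04:00–07:30, 09:15–09:45, 11:00–12:30.
Wei → UTC: 03:30–05:15, 06:45–08:00, 11:00–13:00.
Oren → UTC: 09:00–12:45, 13:00–13:15, 16:30–17:30.
Pablo ∩ Keiko: 12:15–12:30.
Pablo ∩ Keiko ∩ Wei: 12:15–12:30.
Pablo ∩ Keiko ∩ Wei ∩ Oren: 12:15–12:30.
Windows ≥ 30 min: (none).

none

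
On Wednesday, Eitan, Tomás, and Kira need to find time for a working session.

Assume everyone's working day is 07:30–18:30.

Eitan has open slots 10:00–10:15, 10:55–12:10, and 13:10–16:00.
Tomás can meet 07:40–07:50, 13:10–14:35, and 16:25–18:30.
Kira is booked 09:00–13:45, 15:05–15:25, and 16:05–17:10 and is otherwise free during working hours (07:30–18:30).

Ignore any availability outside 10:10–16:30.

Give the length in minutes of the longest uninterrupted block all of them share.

50 minutes

Kira free within 07:30–18:30: 07:30–09:00, 13:45–15:05, 15:25–16:05, 17:10–18:30.
Eitan ∩ Tomás: 13:10–14:35.
Eitan ∩ Tomás ∩ Kira: 13:45–14:35.
Restricted to 10:10–16:30: 13:45–14:35.
Single common window of 50 minutes.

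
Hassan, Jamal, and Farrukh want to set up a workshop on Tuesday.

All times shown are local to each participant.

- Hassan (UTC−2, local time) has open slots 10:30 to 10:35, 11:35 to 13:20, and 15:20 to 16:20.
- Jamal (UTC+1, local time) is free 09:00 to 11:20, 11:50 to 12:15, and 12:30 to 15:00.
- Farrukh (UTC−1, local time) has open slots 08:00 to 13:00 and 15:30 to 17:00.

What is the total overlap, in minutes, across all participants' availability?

Hassan → UTC: 12:30–12:35, 13:35–15:20, 17:20–18:20.
Jamal → UTC: 08:00–10:20, 10:50–11:15, 11:30–14:00.
Farrukh → UTC: 09:00–14:00, 16:30–18:00.
Hassan ∩ Jamal: 12:30–12:35, 13:35–14:00.
Hassan ∩ Jamal ∩ Farrukh: 12:30–12:35, 13:35–14:00.
Total common minutes: 5 + 25 = 30.

30 minutes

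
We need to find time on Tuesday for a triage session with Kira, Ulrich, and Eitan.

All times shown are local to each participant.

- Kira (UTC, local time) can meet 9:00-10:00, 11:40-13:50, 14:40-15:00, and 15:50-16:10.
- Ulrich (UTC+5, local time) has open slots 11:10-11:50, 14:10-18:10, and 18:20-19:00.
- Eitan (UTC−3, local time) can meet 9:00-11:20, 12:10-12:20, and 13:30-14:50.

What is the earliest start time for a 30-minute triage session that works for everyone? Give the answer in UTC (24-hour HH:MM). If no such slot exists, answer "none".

Kira → UTC: 09:00–10:00, 11:40–13:50, 14:40–15:00, 15:50–16:10.
Ulrich → UTC: 06:10–06:50, 09:10–13:10, 13:20–14:00.
Eitan → UTC: 12:00–14:20, 15:10–15:20, 16:30–17:50.
Kira ∩ Ulrich: 09:10–10:00, 11:40–13:10, 13:20–13:50.
Kira ∩ Ulrich ∩ Eitan: 12:00–13:10, 13:20–13:50.
Windows ≥ 30 min: 12:00–13:10, 13:20–13:50.
Earliest such window starts at 12:00.

12:00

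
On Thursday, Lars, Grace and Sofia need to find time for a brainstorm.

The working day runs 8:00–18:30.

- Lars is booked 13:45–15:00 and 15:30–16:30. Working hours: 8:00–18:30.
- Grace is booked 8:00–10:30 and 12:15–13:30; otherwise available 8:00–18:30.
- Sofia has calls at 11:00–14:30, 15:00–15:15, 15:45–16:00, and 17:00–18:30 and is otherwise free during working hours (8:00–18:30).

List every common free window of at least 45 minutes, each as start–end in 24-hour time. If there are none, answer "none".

Lars free within 08:00–18:30: 08:00–13:45, 15:00–15:30, 16:30–18:30.
Grace free within 08:00–18:30: 10:30–12:15, 13:30–18:30.
Sofia free within 08:00–18:30: 08:00–11:00, 14:30–15:00, 15:15–15:45, 16:00–17:00.
Lars ∩ Grace: 10:30–12:15, 13:30–13:45, 15:00–15:30, 16:30–18:30.
Lars ∩ Grace ∩ Sofia: 10:30–11:00, 15:15–15:30, 16:30–17:00.
Windows ≥ 45 min: (none).

none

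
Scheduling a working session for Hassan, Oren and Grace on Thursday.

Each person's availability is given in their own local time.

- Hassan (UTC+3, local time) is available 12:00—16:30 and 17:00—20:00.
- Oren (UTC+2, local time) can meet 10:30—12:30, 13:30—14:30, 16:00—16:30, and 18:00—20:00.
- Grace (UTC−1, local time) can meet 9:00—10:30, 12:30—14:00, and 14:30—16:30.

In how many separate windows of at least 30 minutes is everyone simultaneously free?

3

Hassan → UTC: 09:00–13:30, 14:00–17:00.
Oren → UTC: 08:30–10:30, 11:30–12:30, 14:00–14:30, 16:00–18:00.
Grace → UTC: 10:00–11:30, 13:30–15:00, 15:30–17:30.
Hassan ∩ Oren: 09:00–10:30, 11:30–12:30, 14:00–14:30, 16:00–17:00.
Hassan ∩ Oren ∩ Grace: 10:00–10:30, 14:00–14:30, 16:00–17:00.
Windows ≥ 30 min: 10:00–10:30, 14:00–14:30, 16:00–17:00.
That's 3 windows.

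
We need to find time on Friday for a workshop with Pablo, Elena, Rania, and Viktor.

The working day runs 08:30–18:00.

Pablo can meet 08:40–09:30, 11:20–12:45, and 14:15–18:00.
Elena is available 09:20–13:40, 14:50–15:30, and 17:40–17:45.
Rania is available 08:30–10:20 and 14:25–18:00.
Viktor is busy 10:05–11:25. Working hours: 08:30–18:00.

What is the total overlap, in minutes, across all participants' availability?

Viktor free within 08:30–18:00: 08:30–10:05, 11:25–18:00.
Pablo ∩ Elena: 09:20–09:30, 11:20–12:45, 14:50–15:30, 17:40–17:45.
Pablo ∩ Elena ∩ Rania: 09:20–09:30, 14:50–15:30, 17:40–17:45.
Pablo ∩ Elena ∩ Rania ∩ Viktor: 09:20–09:30, 14:50–15:30, 17:40–17:45.
Total common minutes: 10 + 40 + 5 = 55.

55 minutes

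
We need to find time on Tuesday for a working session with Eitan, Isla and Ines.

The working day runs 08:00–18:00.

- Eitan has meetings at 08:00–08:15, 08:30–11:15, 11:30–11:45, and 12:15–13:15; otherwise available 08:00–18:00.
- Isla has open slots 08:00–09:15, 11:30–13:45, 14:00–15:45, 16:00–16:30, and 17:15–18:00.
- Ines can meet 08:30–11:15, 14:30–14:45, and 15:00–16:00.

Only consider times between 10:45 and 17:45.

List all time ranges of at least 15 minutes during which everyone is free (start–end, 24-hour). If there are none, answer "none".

Eitan free within 08:00–18:00: 08:15–08:30, 11:15–11:30, 11:45–12:15, 13:15–18:00.
Eitan ∩ Isla: 08:15–08:30, 11:45–12:15, 13:15–13:45, 14:00–15:45, 16:00–16:30, 17:15–18:00.
Eitan ∩ Isla ∩ Ines: 14:30–14:45, 15:00–15:45.
Restricted to 10:45–17:45: 14:30–14:45, 15:00–15:45.
Windows ≥ 15 min: 14:30–14:45, 15:00–15:45.

14:30–14:45, 15:00–15:45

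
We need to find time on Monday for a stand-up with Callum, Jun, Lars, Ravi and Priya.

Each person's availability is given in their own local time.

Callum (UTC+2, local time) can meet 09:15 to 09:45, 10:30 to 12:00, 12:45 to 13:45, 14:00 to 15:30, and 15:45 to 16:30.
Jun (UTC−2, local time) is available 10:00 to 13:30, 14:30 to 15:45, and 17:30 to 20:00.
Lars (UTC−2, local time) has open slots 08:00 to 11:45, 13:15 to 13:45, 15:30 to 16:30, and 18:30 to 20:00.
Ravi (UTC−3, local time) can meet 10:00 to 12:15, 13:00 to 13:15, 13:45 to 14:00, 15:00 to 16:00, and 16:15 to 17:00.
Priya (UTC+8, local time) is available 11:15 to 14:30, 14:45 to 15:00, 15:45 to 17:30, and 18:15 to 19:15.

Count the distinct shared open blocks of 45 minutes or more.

Callum → UTC: 07:15–07:45, 08:30–10:00, 10:45–11:45, 12:00–13:30, 13:45–14:30.
Jun → UTC: 12:00–15:30, 16:30–17:45, 19:30–22:00.
Lars → UTC: 10:00–13:45, 15:15–15:45, 17:30–18:30, 20:30–22:00.
Ravi → UTC: 13:00–15:15, 16:00–16:15, 16:45–17:00, 18:00–19:00, 19:15–20:00.
Priya → UTC: 03:15–06:30, 06:45–07:00, 07:45–09:30, 10:15–11:15.
Callum ∩ Jun: 12:00–13:30, 13:45–14:30.
Callum ∩ Jun ∩ Lars: 12:00–13:30.
Callum ∩ Jun ∩ Lars ∩ Ravi: 13:00–13:30.
Callum ∩ Jun ∩ Lars ∩ Ravi ∩ Priya: (none).
Windows ≥ 45 min: (none).
That's 0 windows.

0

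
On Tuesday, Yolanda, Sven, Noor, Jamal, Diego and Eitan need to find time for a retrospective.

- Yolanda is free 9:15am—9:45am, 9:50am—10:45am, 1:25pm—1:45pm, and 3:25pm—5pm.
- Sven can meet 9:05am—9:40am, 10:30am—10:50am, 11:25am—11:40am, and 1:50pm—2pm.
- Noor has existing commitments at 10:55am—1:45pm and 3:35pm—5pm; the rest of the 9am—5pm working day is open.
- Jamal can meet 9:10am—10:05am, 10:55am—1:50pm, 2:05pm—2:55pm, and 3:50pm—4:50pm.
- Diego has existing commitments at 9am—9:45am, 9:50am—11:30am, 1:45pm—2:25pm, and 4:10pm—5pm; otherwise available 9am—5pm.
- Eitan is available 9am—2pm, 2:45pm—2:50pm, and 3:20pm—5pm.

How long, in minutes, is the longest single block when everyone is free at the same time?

0 minutes

Noor free within 09:00–17:00: 09:00–10:55, 13:45–15:35.
Diego free within 09:00–17:00: 09:45–09:50, 11:30–13:45, 14:25–16:10.
Yolanda ∩ Sven: 09:15–09:40, 10:30–10:45.
Yolanda ∩ Sven ∩ Noor: 09:15–09:40, 10:30–10:45.
Yolanda ∩ Sven ∩ Noor ∩ Jamal: 09:15–09:40.
Yolanda ∩ Sven ∩ Noor ∩ Jamal ∩ Diego: (none).
Yolanda ∩ Sven ∩ Noor ∩ Jamal ∩ Diego ∩ Eitan: (none).
No common window.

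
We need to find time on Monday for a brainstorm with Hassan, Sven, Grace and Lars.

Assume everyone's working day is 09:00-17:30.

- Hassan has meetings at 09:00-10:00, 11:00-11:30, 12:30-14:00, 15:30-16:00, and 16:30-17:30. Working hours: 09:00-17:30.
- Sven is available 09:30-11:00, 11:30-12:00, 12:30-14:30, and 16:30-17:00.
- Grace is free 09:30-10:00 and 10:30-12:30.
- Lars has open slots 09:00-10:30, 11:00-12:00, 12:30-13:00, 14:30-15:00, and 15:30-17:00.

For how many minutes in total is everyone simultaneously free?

30 minutes

Hassan free within 09:00–17:30: 10:00–11:00, 11:30–12:30, 14:00–15:30, 16:00–16:30.
Hassan ∩ Sven: 10:00–11:00, 11:30–12:00, 14:00–14:30.
Hassan ∩ Sven ∩ Grace: 10:30–11:00, 11:30–12:00.
Hassan ∩ Sven ∩ Grace ∩ Lars: 11:30–12:00.
Total common minutes: 30.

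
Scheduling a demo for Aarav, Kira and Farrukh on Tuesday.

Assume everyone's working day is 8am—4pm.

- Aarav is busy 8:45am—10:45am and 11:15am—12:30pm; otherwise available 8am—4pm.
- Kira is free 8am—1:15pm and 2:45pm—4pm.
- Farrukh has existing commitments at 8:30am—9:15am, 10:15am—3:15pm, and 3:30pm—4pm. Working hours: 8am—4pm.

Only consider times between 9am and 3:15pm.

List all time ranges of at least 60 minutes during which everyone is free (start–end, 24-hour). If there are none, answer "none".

Aarav free within 08:00–16:00: 08:00–08:45, 10:45–11:15, 12:30–16:00.
Farrukh free within 08:00–16:00: 08:00–08:30, 09:15–10:15, 15:15–15:30.
Aarav ∩ Kira: 08:00–08:45, 10:45–11:15, 12:30–13:15, 14:45–16:00.
Aarav ∩ Kira ∩ Farrukh: 08:00–08:30, 15:15–15:30.
Restricted to 09:00–15:15: (none).
Windows ≥ 60 min: (none).

none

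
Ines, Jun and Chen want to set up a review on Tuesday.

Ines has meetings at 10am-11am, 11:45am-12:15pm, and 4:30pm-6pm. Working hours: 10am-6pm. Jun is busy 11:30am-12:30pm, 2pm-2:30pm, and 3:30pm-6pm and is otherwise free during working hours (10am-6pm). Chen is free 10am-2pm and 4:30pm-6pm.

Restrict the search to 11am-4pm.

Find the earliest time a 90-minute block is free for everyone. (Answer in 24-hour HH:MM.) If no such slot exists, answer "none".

12:30

Ines free within 10:00–18:00: 11:00–11:45, 12:15–16:30.
Jun free within 10:00–18:00: 10:00–11:30, 12:30–14:00, 14:30–15:30.
Ines ∩ Jun: 11:00–11:30, 12:30–14:00, 14:30–15:30.
Ines ∩ Jun ∩ Chen: 11:00–11:30, 12:30–14:00.
Restricted to 11:00–16:00: 11:00–11:30, 12:30–14:00.
Windows ≥ 90 min: 12:30–14:00.
Earliest such window starts at 12:30.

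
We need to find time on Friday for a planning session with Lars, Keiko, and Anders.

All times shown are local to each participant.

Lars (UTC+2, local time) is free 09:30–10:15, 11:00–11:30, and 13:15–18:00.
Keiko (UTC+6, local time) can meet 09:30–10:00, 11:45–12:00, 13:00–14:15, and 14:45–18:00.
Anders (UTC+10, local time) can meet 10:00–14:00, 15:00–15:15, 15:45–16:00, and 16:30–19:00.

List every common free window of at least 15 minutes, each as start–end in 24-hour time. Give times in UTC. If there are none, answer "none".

Lars → UTC: 07:30–08:15, 09:00–09:30, 11:15–16:00.
Keiko → UTC: 03:30–04:00, 05:45–06:00, 07:00–08:15, 08:45–12:00.
Anders → UTC: 00:00–04:00, 05:00–05:15, 05:45–06:00, 06:30–09:00.
Lars ∩ Keiko: 07:30–08:15, 09:00–09:30, 11:15–12:00.
Lars ∩ Keiko ∩ Anders: 07:30–08:15.
Windows ≥ 15 min: 07:30–08:15.

07:30–08:15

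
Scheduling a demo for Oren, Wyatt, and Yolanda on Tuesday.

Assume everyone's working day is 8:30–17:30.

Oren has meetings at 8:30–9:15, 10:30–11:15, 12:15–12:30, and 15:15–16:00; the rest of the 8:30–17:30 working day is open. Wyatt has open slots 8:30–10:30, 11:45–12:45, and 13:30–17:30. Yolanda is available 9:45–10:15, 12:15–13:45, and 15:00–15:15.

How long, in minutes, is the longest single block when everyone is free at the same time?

Oren free within 08:30–17:30: 09:15–10:30, 11:15–12:15, 12:30–15:15, 16:00–17:30.
Oren ∩ Wyatt: 09:15–10:30, 11:45–12:15, 12:30–12:45, 13:30–15:15, 16:00–17:30.
Oren ∩ Wyatt ∩ Yolanda: 09:45–10:15, 12:30–12:45, 13:30–13:45, 15:00–15:15.
Common window lengths: 30, 15, 15, 15 min; longest is 30.

30 minutes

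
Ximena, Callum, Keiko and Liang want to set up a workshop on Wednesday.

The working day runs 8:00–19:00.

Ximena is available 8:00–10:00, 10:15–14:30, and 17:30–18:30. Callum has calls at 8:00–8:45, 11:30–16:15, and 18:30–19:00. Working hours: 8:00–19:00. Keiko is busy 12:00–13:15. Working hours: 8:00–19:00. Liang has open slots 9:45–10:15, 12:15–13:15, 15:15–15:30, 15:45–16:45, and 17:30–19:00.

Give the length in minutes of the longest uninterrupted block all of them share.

60 minutes

Callum free within 08:00–19:00: 08:45–11:30, 16:15–18:30.
Keiko free within 08:00–19:00: 08:00–12:00, 13:15–19:00.
Ximena ∩ Callum: 08:45–10:00, 10:15–11:30, 17:30–18:30.
Ximena ∩ Callum ∩ Keiko: 08:45–10:00, 10:15–11:30, 17:30–18:30.
Ximena ∩ Callum ∩ Keiko ∩ Liang: 09:45–10:00, 17:30–18:30.
Common window lengths: 15, 60 min; longest is 60.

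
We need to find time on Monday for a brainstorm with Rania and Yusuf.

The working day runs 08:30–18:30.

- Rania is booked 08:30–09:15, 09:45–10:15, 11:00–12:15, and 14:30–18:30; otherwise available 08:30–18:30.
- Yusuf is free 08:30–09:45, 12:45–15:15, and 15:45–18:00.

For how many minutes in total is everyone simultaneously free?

Rania free within 08:30–18:30: 09:15–09:45, 10:15–11:00, 12:15–14:30.
Rania ∩ Yusuf: 09:15–09:45, 12:45–14:30.
Total common minutes: 30 + 105 = 135.

135 minutes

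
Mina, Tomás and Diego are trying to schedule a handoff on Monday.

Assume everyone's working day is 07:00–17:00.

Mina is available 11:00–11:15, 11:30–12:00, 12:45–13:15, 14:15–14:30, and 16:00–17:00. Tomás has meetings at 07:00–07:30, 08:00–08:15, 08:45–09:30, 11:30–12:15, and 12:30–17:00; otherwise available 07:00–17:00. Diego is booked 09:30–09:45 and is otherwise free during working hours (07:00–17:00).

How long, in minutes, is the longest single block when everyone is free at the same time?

15 minutes

Tomás free within 07:00–17:00: 07:30–08:00, 08:15–08:45, 09:30–11:30, 12:15–12:30.
Diego free within 07:00–17:00: 07:00–09:30, 09:45–17:00.
Mina ∩ Tomás: 11:00–11:15.
Mina ∩ Tomás ∩ Diego: 11:00–11:15.
Single common window of 15 minutes.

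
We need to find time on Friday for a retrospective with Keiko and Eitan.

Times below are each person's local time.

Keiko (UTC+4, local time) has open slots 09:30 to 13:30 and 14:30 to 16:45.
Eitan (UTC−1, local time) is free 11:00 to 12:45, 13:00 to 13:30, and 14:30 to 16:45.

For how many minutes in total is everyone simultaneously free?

45 minutes

Keiko → UTC: 05:30–09:30, 10:30–12:45.
Eitan → UTC: 12:00–13:45, 14:00–14:30, 15:30–17:45.
Keiko ∩ Eitan: 12:00–12:45.
Total common minutes: 45.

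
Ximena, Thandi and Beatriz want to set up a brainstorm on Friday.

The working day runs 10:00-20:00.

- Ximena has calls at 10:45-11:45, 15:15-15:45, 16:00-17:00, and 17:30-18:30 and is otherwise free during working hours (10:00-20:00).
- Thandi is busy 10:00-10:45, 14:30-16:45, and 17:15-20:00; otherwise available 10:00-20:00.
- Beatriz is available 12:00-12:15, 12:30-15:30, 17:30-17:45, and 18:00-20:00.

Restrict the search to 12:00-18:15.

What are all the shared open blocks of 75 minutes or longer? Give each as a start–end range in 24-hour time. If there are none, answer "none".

12:30–14:30

Ximena free within 10:00–20:00: 10:00–10:45, 11:45–15:15, 15:45–16:00, 17:00–17:30, 18:30–20:00.
Thandi free within 10:00–20:00: 10:45–14:30, 16:45–17:15.
Ximena ∩ Thandi: 11:45–14:30, 17:00–17:15.
Ximena ∩ Thandi ∩ Beatriz: 12:00–12:15, 12:30–14:30.
Restricted to 12:00–18:15: 12:00–12:15, 12:30–14:30.
Windows ≥ 75 min: 12:30–14:30.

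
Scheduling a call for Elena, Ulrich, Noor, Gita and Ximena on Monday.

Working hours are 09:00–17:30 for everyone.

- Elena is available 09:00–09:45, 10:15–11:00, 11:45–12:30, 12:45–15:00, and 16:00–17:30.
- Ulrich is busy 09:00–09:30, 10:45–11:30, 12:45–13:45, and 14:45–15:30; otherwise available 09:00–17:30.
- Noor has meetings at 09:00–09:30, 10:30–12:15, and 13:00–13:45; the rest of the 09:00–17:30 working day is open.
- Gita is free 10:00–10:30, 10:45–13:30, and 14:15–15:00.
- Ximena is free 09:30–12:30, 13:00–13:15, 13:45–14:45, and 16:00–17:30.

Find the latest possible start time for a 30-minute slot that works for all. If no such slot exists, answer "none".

14:15

Ulrich free within 09:00–17:30: 09:30–10:45, 11:30–12:45, 13:45–14:45, 15:30–17:30.
Noor free within 09:00–17:30: 09:30–10:30, 12:15–13:00, 13:45–17:30.
Elena ∩ Ulrich: 09:30–09:45, 10:15–10:45, 11:45–12:30, 13:45–14:45, 16:00–17:30.
Elena ∩ Ulrich ∩ Noor: 09:30–09:45, 10:15–10:30, 12:15–12:30, 13:45–14:45, 16:00–17:30.
Elena ∩ Ulrich ∩ Noor ∩ Gita: 10:15–10:30, 12:15–12:30, 14:15–14:45.
Elena ∩ Ulrich ∩ Noor ∩ Gita ∩ Ximena: 10:15–10:30, 12:15–12:30, 14:15–14:45.
Windows ≥ 30 min: 14:15–14:45.
Latest start in the last window 14:15–14:45 is 14:45 − 30 min = 14:15.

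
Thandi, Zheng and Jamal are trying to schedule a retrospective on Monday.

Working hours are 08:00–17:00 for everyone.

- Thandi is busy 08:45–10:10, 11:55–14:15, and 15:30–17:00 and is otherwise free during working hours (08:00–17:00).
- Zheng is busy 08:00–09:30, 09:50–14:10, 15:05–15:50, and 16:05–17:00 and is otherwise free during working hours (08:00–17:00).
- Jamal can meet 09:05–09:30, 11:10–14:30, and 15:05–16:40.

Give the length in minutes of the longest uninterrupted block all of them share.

Thandi free within 08:00–17:00: 08:00–08:45, 10:10–11:55, 14:15–15:30.
Zheng free within 08:00–17:00: 09:30–09:50, 14:10–15:05, 15:50–16:05.
Thandi ∩ Zheng: 14:15–15:05.
Thandi ∩ Zheng ∩ Jamal: 14:15–14:30.
Single common window of 15 minutes.

15 minutes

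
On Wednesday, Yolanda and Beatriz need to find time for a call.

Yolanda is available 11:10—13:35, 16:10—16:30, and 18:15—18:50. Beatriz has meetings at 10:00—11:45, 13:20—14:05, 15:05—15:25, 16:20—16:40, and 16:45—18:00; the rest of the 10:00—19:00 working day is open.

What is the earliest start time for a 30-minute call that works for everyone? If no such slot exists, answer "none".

Beatriz free within 10:00–19:00: 11:45–13:20, 14:05–15:05, 15:25–16:20, 16:40–16:45, 18:00–19:00.
Yolanda ∩ Beatriz: 11:45–13:20, 16:10–16:20, 18:15–18:50.
Windows ≥ 30 min: 11:45–13:20, 18:15–18:50.
Earliest such window starts at 11:45.

11:45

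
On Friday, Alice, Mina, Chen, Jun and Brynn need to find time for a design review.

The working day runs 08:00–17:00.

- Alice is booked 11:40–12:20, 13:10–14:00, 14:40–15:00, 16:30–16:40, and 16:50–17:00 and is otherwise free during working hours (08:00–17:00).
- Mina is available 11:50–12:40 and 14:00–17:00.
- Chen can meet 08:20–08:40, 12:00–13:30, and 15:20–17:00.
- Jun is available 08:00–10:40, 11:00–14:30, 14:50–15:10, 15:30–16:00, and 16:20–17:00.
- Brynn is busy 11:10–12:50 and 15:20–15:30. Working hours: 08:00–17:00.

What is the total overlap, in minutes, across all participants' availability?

50 minutes

Alice free within 08:00–17:00: 08:00–11:40, 12:20–13:10, 14:00–14:40, 15:00–16:30, 16:40–16:50.
Brynn free within 08:00–17:00: 08:00–11:10, 12:50–15:20, 15:30–17:00.
Alice ∩ Mina: 12:20–12:40, 14:00–14:40, 15:00–16:30, 16:40–16:50.
Alice ∩ Mina ∩ Chen: 12:20–12:40, 15:20–16:30, 16:40–16:50.
Alice ∩ Mina ∩ Chen ∩ Jun: 12:20–12:40, 15:30–16:00, 16:20–16:30, 16:40–16:50.
Alice ∩ Mina ∩ Chen ∩ Jun ∩ Brynn: 15:30–16:00, 16:20–16:30, 16:40–16:50.
Total common minutes: 30 + 10 + 10 = 50.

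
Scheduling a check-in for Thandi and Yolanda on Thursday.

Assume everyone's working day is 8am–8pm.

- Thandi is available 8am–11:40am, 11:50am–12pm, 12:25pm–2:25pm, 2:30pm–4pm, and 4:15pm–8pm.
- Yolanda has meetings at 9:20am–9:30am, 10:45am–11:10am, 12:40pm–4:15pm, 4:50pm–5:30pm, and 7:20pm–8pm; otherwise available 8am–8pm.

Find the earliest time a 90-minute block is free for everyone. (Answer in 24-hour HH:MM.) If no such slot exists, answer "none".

Yolanda free within 08:00–20:00: 08:00–09:20, 09:30–10:45, 11:10–12:40, 16:15–16:50, 17:30–19:20.
Thandi ∩ Yolanda: 08:00–09:20, 09:30–10:45, 11:10–11:40, 11:50–12:00, 12:25–12:40, 16:15–16:50, 17:30–19:20.
Windows ≥ 90 min: 17:30–19:20.
Earliest such window starts at 17:30.

17:30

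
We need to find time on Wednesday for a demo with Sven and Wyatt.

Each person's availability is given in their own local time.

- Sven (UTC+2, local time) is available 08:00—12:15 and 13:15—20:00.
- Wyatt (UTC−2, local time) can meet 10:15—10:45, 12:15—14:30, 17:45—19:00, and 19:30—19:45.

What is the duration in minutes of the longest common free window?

Sven → UTC: 06:00–10:15, 11:15–18:00.
Wyatt → UTC: 12:15–12:45, 14:15–16:30, 19:45–21:00, 21:30–21:45.
Sven ∩ Wyatt: 12:15–12:45, 14:15–16:30.
Common window lengths: 30, 135 min; longest is 135.

135 minutes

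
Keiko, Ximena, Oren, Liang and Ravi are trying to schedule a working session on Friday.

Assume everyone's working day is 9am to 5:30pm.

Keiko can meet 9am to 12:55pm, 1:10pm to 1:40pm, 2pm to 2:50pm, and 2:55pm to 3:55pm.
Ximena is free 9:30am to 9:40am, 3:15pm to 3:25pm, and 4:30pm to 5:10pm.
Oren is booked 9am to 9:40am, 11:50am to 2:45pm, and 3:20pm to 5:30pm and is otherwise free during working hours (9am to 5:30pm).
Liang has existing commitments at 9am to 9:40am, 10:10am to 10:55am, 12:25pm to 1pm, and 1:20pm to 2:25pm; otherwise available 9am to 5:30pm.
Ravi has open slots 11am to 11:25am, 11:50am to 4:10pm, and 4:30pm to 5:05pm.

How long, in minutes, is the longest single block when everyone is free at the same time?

Oren free within 09:00–17:30: 09:40–11:50, 14:45–15:20.
Liang free within 09:00–17:30: 09:40–10:10, 10:55–12:25, 13:00–13:20, 14:25–17:30.
Keiko ∩ Ximena: 09:30–09:40, 15:15–15:25.
Keiko ∩ Ximena ∩ Oren: 15:15–15:20.
Keiko ∩ Ximena ∩ Oren ∩ Liang: 15:15–15:20.
Keiko ∩ Ximena ∩ Oren ∩ Liang ∩ Ravi: 15:15–15:20.
Single common window of 5 minutes.

5 minutes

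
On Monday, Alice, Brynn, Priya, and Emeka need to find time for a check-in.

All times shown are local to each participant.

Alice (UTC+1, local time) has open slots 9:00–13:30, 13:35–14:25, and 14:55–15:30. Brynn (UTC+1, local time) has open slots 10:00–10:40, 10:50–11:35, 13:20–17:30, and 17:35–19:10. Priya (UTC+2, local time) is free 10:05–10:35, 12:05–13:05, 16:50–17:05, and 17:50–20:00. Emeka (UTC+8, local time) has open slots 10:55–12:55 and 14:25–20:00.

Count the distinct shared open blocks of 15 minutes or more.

Alice → UTC: 08:00–12:30, 12:35–13:25, 13:55–14:30.
Brynn → UTC: 09:00–09:40, 09:50–10:35, 12:20–16:30, 16:35–18:10.
Priya → UTC: 08:05–08:35, 10:05–11:05, 14:50–15:05, 15:50–18:00.
Emeka → UTC: 02:55–04:55, 06:25–12:00.
Alice ∩ Brynn: 09:00–09:40, 09:50–10:35, 12:20–12:30, 12:35–13:25, 13:55–14:30.
Alice ∩ Brynn ∩ Priya: 10:05–10:35.
Alice ∩ Brynn ∩ Priya ∩ Emeka: 10:05–10:35.
Windows ≥ 15 min: 10:05–10:35.
That's 1 window.

1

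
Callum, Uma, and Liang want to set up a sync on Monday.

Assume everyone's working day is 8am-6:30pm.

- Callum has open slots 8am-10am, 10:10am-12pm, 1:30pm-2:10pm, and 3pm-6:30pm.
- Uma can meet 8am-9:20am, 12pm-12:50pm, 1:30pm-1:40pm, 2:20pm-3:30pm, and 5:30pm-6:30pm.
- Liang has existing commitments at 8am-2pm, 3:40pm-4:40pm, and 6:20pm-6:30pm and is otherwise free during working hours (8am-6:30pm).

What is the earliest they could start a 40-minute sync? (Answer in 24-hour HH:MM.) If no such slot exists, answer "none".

Liang free within 08:00–18:30: 14:00–15:40, 16:40–18:20.
Callum ∩ Uma: 08:00–09:20, 13:30–13:40, 15:00–15:30, 17:30–18:30.
Callum ∩ Uma ∩ Liang: 15:00–15:30, 17:30–18:20.
Windows ≥ 40 min: 17:30–18:20.
Earliest such window starts at 17:30.

17:30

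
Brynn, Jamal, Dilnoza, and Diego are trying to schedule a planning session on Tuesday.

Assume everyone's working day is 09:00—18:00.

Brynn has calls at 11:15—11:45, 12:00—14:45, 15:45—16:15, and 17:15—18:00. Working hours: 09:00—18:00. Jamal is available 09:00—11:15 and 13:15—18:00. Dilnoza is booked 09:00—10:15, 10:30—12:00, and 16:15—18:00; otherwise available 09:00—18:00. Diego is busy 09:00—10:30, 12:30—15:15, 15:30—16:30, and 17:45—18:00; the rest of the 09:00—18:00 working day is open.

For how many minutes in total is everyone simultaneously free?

Brynn free within 09:00–18:00: 09:00–11:15, 11:45–12:00, 14:45–15:45, 16:15–17:15.
Dilnoza free within 09:00–18:00: 10:15–10:30, 12:00–16:15.
Diego free within 09:00–18:00: 10:30–12:30, 15:15–15:30, 16:30–17:45.
Brynn ∩ Jamal: 09:00–11:15, 14:45–15:45, 16:15–17:15.
Brynn ∩ Jamal ∩ Dilnoza: 10:15–10:30, 14:45–15:45.
Brynn ∩ Jamal ∩ Dilnoza ∩ Diego: 15:15–15:30.
Total common minutes: 15.

15 minutes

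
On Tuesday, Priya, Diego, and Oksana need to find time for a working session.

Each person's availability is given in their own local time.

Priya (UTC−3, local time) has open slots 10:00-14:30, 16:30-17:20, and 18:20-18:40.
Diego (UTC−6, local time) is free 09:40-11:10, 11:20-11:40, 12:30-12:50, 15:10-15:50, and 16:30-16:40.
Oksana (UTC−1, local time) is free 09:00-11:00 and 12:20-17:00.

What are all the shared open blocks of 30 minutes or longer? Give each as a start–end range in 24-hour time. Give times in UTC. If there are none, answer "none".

15:40–17:10

Priya → UTC: 13:00–17:30, 19:30–20:20, 21:20–21:40.
Diego → UTC: 15:40–17:10, 17:20–17:40, 18:30–18:50, 21:10–21:50, 22:30–22:40.
Oksana → UTC: 10:00–12:00, 13:20–18:00.
Priya ∩ Diego: 15:40–17:10, 17:20–17:30, 21:20–21:40.
Priya ∩ Diego ∩ Oksana: 15:40–17:10, 17:20–17:30.
Windows ≥ 30 min: 15:40–17:10.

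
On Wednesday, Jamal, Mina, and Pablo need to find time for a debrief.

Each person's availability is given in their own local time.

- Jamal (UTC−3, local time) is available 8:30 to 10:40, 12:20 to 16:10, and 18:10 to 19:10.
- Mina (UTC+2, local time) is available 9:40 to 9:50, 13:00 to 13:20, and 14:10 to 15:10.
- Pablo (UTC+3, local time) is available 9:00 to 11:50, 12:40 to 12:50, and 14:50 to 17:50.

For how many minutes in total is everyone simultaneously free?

Jamal → UTC: 11:30–13:40, 15:20–19:10, 21:10–22:10.
Mina → UTC: 07:40–07:50, 11:00–11:20, 12:10–13:10.
Pablo → UTC: 06:00–08:50, 09:40–09:50, 11:50–14:50.
Jamal ∩ Mina: 12:10–13:10.
Jamal ∩ Mina ∩ Pablo: 12:10–13:10.
Total common minutes: 60.

60 minutes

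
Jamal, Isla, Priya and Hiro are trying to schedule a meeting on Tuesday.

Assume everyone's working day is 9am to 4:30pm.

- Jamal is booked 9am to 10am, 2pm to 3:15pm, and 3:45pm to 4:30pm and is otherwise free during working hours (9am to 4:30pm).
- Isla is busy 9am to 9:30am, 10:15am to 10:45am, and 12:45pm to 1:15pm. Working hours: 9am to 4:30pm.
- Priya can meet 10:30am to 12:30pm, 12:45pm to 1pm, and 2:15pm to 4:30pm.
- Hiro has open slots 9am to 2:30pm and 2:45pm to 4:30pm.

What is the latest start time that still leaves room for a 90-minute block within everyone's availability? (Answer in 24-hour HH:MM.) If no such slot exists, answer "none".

Jamal free within 09:00–16:30: 10:00–14:00, 15:15–15:45.
Isla free within 09:00–16:30: 09:30–10:15, 10:45–12:45, 13:15–16:30.
Jamal ∩ Isla: 10:00–10:15, 10:45–12:45, 13:15–14:00, 15:15–15:45.
Jamal ∩ Isla ∩ Priya: 10:45–12:30, 15:15–15:45.
Jamal ∩ Isla ∩ Priya ∩ Hiro: 10:45–12:30, 15:15–15:45.
Windows ≥ 90 min: 10:45–12:30.
Latest start in the last window 10:45–12:30 is 12:30 − 90 min = 11:00.

11:00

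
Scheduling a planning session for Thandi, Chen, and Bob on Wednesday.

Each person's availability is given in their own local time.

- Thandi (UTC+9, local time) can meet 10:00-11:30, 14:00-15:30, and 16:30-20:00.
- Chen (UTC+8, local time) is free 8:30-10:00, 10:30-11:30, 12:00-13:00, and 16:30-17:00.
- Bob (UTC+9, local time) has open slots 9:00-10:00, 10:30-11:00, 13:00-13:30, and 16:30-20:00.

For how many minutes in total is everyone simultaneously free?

60 minutes

Thandi → UTC: 01:00–02:30, 05:00–06:30, 07:30–11:00.
Chen → UTC: 00:30–02:00, 02:30–03:30, 04:00–05:00, 08:30–09:00.
Bob → UTC: 00:00–01:00, 01:30–02:00, 04:00–04:30, 07:30–11:00.
Thandi ∩ Chen: 01:00–02:00, 08:30–09:00.
Thandi ∩ Chen ∩ Bob: 01:30–02:00, 08:30–09:00.
Total common minutes: 30 + 30 = 60.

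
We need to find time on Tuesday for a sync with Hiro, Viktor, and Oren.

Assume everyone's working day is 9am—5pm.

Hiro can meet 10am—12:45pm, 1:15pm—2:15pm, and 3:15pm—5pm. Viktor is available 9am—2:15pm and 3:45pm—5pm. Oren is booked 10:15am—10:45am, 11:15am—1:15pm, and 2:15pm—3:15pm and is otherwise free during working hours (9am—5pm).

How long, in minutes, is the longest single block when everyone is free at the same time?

Oren free within 09:00–17:00: 09:00–10:15, 10:45–11:15, 13:15–14:15, 15:15–17:00.
Hiro ∩ Viktor: 10:00–12:45, 13:15–14:15, 15:45–17:00.
Hiro ∩ Viktor ∩ Oren: 10:00–10:15, 10:45–11:15, 13:15–14:15, 15:45–17:00.
Common window lengths: 15, 30, 60, 75 min; longest is 75.

75 minutes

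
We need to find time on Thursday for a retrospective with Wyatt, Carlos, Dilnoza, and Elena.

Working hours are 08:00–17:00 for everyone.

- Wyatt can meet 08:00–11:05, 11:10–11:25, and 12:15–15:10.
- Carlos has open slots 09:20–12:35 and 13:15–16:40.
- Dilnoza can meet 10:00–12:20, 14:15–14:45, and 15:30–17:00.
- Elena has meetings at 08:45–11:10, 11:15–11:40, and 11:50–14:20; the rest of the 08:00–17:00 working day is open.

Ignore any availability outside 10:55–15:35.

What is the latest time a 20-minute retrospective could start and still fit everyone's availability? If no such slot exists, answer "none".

14:25

Elena free within 08:00–17:00: 08:00–08:45, 11:10–11:15, 11:40–11:50, 14:20–17:00.
Wyatt ∩ Carlos: 09:20–11:05, 11:10–11:25, 12:15–12:35, 13:15–15:10.
Wyatt ∩ Carlos ∩ Dilnoza: 10:00–11:05, 11:10–11:25, 12:15–12:20, 14:15–14:45.
Wyatt ∩ Carlos ∩ Dilnoza ∩ Elena: 11:10–11:15, 14:20–14:45.
Restricted to 10:55–15:35: 11:10–11:15, 14:20–14:45.
Windows ≥ 20 min: 14:20–14:45.
Latest start in the last window 14:20–14:45 is 14:45 − 20 min = 14:25.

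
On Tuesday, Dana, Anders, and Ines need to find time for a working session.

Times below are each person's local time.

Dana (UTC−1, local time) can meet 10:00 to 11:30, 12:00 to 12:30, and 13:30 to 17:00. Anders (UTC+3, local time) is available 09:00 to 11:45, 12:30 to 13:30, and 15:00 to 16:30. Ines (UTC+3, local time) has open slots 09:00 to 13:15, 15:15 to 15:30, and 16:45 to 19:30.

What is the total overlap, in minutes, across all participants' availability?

Dana → UTC: 11:00–12:30, 13:00–13:30, 14:30–18:00.
Anders → UTC: 06:00–08:45, 09:30–10:30, 12:00–13:30.
Ines → UTC: 06:00–10:15, 12:15–12:30, 13:45–16:30.
Dana ∩ Anders: 12:00–12:30, 13:00–13:30.
Dana ∩ Anders ∩ Ines: 12:15–12:30.
Total common minutes: 15.

15 minutes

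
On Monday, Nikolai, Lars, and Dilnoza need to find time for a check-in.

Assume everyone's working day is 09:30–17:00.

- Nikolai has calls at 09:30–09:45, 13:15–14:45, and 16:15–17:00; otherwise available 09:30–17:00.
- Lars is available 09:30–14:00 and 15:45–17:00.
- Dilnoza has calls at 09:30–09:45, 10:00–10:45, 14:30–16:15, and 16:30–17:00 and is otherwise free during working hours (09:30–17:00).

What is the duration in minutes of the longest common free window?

Nikolai free within 09:30–17:00: 09:45–13:15, 14:45–16:15.
Dilnoza free within 09:30–17:00: 09:45–10:00, 10:45–14:30, 16:15–16:30.
Nikolai ∩ Lars: 09:45–13:15, 15:45–16:15.
Nikolai ∩ Lars ∩ Dilnoza: 09:45–10:00, 10:45–13:15.
Common window lengths: 15, 150 min; longest is 150.

150 minutes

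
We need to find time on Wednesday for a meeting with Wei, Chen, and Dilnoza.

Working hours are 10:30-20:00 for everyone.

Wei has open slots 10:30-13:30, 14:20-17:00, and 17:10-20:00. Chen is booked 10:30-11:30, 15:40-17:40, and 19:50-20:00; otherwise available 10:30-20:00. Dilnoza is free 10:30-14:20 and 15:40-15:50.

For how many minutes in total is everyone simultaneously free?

Chen free within 10:30–20:00: 11:30–15:40, 17:40–19:50.
Wei ∩ Chen: 11:30–13:30, 14:20–15:40, 17:40–19:50.
Wei ∩ Chen ∩ Dilnoza: 11:30–13:30.
Total common minutes: 120.

120 minutes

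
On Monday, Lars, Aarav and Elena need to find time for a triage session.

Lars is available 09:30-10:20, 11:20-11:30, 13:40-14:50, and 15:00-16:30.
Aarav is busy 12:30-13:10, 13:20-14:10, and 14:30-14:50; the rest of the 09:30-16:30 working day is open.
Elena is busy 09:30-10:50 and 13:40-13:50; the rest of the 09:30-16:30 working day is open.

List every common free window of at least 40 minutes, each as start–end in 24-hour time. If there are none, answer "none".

15:00–16:30

Aarav free within 09:30–16:30: 09:30–12:30, 13:10–13:20, 14:10–14:30, 14:50–16:30.
Elena free within 09:30–16:30: 10:50–13:40, 13:50–16:30.
Lars ∩ Aarav: 09:30–10:20, 11:20–11:30, 14:10–14:30, 15:00–16:30.
Lars ∩ Aarav ∩ Elena: 11:20–11:30, 14:10–14:30, 15:00–16:30.
Windows ≥ 40 min: 15:00–16:30.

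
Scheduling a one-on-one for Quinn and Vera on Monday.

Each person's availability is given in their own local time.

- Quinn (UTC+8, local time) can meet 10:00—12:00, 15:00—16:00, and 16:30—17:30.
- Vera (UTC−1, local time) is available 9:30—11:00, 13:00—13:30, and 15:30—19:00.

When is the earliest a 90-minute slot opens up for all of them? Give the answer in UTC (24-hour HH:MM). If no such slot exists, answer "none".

none

Quinn → UTC: 02:00–04:00, 07:00–08:00, 08:30–09:30.
Vera → UTC: 10:30–12:00, 14:00–14:30, 16:30–20:00.
Quinn ∩ Vera: (none).
Windows ≥ 90 min: (none).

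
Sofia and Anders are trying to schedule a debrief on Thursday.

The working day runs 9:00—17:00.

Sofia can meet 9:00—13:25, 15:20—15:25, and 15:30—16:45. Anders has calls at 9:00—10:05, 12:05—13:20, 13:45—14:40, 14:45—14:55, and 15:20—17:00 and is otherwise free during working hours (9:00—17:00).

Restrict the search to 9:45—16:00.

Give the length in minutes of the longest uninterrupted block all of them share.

120 minutes

Anders free within 09:00–17:00: 10:05–12:05, 13:20–13:45, 14:40–14:45, 14:55–15:20.
Sofia ∩ Anders: 10:05–12:05, 13:20–13:25.
Restricted to 09:45–16:00: 10:05–12:05, 13:20–13:25.
Common window lengths: 120, 5 min; longest is 120.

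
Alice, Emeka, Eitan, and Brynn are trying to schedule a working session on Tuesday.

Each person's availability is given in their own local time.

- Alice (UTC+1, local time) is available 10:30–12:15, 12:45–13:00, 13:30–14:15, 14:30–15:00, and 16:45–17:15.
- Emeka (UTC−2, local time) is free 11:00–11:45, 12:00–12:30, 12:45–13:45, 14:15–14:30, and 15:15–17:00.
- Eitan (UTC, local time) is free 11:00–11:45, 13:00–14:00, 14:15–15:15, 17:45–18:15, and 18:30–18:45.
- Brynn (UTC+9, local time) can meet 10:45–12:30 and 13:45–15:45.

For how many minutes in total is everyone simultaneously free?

Alice → UTC: 09:30–11:15, 11:45–12:00, 12:30–13:15, 13:30–14:00, 15:45–16:15.
Emeka → UTC: 13:00–13:45, 14:00–14:30, 14:45–15:45, 16:15–16:30, 17:15–19:00.
Eitan → UTC: 11:00–11:45, 13:00–14:00, 14:15–15:15, 17:45–18:15, 18:30–18:45.
Brynn → UTC: 01:45–03:30, 04:45–06:45.
Alice ∩ Emeka: 13:00–13:15, 13:30–13:45.
Alice ∩ Emeka ∩ Eitan: 13:00–13:15, 13:30–13:45.
Alice ∩ Emeka ∩ Eitan ∩ Brynn: (none).
Total common minutes: 0.

0 minutes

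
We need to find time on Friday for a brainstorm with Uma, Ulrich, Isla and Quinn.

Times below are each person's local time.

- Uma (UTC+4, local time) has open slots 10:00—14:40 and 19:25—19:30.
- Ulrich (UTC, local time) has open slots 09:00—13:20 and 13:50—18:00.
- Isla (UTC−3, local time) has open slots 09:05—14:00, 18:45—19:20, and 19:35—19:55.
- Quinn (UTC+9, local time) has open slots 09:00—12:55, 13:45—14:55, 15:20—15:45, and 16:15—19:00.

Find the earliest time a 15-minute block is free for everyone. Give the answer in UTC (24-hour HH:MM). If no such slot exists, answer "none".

Uma → UTC: 06:00–10:40, 15:25–15:30.
Ulrich → UTC: 09:00–13:20, 13:50–18:00.
Isla → UTC: 12:05–17:00, 21:45–22:20, 22:35–22:55.
Quinn → UTC: 00:00–03:55, 04:45–05:55, 06:20–06:45, 07:15–10:00.
Uma ∩ Ulrich: 09:00–10:40, 15:25–15:30.
Uma ∩ Ulrich ∩ Isla: 15:25–15:30.
Uma ∩ Ulrich ∩ Isla ∩ Quinn: (none).
Windows ≥ 15 min: (none).

none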